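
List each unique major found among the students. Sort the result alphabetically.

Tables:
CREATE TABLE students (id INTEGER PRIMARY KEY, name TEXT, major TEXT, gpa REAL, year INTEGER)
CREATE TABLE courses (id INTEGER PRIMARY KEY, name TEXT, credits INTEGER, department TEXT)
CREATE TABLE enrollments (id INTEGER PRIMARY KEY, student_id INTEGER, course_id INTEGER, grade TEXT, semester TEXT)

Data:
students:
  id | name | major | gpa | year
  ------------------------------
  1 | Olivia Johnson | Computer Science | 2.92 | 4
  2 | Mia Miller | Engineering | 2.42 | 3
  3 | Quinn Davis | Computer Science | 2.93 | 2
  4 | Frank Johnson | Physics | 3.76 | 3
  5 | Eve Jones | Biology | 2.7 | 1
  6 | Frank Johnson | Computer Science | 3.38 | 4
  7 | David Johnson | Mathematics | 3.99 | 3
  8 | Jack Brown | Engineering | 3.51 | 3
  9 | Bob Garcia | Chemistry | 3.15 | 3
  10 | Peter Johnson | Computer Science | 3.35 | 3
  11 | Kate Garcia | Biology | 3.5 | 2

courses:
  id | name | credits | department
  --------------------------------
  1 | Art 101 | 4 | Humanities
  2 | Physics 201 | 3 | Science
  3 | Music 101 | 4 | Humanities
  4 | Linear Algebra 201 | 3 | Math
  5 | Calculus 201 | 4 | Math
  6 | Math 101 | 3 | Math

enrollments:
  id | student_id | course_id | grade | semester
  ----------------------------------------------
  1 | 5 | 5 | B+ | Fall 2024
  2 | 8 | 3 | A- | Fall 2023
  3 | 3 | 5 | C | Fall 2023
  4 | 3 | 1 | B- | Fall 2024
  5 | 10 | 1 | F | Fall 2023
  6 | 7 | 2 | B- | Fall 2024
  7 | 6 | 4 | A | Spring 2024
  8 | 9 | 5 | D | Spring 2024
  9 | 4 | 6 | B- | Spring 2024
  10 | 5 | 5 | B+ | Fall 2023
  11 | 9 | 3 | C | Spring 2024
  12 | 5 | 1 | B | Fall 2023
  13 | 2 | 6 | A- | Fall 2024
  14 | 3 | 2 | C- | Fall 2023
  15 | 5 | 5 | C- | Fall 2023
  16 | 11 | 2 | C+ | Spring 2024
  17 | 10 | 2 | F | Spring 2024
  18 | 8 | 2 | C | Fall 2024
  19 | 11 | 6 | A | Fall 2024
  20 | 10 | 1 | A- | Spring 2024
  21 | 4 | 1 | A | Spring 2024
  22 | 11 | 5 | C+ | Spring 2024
SELECT DISTINCT major FROM students ORDER BY major

Execution result:
major
Biology
Chemistry
Computer Science
Engineering
Mathematics
Physics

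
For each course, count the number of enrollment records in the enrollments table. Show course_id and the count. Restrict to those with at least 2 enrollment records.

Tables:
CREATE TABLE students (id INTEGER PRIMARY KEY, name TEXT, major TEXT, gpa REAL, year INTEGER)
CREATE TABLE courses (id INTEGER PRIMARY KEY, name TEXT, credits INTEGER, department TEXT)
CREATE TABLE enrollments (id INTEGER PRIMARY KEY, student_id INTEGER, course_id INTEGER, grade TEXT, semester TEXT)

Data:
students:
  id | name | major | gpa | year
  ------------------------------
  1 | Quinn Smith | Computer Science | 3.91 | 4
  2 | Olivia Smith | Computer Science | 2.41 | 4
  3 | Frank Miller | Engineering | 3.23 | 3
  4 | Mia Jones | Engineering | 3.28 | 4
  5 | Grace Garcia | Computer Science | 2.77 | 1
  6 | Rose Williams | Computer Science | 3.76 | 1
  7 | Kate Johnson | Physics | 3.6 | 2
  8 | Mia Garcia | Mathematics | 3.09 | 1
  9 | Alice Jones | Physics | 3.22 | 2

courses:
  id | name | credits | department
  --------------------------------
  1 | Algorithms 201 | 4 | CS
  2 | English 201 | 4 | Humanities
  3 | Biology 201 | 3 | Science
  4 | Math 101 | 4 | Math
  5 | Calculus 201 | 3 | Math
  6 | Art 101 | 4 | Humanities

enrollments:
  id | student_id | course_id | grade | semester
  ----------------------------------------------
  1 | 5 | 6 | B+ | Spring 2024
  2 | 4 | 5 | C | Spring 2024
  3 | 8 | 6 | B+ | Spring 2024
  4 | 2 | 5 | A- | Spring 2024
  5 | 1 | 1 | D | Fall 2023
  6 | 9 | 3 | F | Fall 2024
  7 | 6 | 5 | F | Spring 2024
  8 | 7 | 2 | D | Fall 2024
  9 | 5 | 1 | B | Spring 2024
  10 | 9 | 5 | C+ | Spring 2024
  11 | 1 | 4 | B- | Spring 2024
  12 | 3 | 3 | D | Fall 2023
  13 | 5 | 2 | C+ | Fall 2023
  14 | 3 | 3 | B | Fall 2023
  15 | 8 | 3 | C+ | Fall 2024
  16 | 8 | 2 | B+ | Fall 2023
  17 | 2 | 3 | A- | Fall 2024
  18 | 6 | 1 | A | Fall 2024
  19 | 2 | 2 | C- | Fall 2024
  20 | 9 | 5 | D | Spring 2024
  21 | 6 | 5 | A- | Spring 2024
SELECT course_id, COUNT(*) AS enrollment_count FROM enrollments GROUP BY course_id HAVING COUNT(*) >= 2

Execution result:
course_id | enrollment_count
1 | 3
2 | 4
3 | 5
5 | 6
6 | 2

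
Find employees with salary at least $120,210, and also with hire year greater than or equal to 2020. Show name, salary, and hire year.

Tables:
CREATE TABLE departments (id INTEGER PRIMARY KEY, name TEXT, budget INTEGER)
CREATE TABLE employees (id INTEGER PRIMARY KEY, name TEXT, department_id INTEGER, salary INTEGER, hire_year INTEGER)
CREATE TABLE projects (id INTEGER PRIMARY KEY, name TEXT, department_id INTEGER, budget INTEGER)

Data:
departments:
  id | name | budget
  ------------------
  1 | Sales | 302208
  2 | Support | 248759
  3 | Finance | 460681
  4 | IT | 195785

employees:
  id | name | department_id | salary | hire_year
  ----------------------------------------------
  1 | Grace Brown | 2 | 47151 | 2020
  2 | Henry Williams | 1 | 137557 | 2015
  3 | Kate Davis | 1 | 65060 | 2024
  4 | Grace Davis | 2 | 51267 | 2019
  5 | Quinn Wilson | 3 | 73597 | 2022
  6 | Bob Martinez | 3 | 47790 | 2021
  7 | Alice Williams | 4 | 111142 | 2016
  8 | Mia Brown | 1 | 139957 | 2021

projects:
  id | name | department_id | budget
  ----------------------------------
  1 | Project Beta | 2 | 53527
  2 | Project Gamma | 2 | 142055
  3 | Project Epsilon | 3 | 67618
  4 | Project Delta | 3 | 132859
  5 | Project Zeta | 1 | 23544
SELECT name, salary, hire_year FROM employees WHERE salary >= 120210 AND hire_year >= 2020

Execution result:
name | salary | hire_year
Mia Brown | 139957 | 2021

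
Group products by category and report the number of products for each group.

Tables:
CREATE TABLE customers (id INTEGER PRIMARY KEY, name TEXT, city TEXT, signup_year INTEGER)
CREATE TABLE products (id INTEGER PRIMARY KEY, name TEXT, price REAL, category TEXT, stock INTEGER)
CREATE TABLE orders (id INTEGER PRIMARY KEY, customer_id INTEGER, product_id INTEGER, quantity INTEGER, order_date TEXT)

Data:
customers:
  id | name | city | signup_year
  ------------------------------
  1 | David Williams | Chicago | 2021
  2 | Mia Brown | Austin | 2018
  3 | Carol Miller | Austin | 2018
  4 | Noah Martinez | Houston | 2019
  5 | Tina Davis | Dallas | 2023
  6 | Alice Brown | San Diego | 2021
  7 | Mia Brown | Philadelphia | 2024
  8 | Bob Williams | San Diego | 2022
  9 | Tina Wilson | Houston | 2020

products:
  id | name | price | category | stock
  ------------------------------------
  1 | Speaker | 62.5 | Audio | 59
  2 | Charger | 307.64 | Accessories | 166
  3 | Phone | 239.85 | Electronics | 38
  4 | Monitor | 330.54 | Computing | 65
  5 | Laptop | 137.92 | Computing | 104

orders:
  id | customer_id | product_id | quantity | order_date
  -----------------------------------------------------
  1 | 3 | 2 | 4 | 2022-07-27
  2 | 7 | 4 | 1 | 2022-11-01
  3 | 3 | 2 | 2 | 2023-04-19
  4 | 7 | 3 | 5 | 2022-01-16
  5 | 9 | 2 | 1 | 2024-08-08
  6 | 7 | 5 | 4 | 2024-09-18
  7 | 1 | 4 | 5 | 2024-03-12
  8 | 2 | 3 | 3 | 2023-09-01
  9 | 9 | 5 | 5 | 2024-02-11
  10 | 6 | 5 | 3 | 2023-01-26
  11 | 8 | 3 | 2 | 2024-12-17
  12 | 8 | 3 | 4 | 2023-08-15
SELECT category, COUNT(*) AS n FROM products GROUP BY category

Execution result:
category | n
Accessories | 1
Audio | 1
Computing | 2
Electronics | 1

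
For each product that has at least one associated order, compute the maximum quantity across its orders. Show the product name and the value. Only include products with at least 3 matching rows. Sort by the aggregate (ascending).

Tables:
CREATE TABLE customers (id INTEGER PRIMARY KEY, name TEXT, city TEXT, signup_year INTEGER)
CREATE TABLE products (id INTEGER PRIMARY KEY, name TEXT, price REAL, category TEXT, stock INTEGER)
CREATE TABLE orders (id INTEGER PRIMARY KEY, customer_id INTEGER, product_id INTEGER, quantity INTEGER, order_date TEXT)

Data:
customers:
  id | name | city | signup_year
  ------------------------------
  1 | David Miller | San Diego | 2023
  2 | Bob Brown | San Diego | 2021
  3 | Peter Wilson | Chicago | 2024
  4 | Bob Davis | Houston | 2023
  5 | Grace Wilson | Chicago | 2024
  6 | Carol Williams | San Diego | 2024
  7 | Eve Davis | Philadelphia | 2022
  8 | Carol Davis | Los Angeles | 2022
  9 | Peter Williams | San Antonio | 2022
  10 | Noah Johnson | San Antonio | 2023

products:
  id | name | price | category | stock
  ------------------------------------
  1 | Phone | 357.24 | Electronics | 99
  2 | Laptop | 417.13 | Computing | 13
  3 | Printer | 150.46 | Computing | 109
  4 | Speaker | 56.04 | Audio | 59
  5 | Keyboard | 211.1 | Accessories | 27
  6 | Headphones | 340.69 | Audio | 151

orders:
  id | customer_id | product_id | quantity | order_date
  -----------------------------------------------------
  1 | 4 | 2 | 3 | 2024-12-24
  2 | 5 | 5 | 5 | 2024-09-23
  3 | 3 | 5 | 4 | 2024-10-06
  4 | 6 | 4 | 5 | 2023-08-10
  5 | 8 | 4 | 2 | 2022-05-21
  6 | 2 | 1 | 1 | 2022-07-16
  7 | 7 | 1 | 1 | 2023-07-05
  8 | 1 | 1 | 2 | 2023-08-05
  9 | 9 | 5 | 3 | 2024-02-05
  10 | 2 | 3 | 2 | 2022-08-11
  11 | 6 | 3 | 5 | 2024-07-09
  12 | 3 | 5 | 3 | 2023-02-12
SELECT p.name, MAX(c.quantity) AS max_quantity FROM orders c JOIN products p ON c.product_id = p.id GROUP BY p.id, p.name HAVING COUNT(*) >= 3 ORDER BY max_quantity ASC

Execution result:
name | max_quantity
Phone | 2
Keyboard | 5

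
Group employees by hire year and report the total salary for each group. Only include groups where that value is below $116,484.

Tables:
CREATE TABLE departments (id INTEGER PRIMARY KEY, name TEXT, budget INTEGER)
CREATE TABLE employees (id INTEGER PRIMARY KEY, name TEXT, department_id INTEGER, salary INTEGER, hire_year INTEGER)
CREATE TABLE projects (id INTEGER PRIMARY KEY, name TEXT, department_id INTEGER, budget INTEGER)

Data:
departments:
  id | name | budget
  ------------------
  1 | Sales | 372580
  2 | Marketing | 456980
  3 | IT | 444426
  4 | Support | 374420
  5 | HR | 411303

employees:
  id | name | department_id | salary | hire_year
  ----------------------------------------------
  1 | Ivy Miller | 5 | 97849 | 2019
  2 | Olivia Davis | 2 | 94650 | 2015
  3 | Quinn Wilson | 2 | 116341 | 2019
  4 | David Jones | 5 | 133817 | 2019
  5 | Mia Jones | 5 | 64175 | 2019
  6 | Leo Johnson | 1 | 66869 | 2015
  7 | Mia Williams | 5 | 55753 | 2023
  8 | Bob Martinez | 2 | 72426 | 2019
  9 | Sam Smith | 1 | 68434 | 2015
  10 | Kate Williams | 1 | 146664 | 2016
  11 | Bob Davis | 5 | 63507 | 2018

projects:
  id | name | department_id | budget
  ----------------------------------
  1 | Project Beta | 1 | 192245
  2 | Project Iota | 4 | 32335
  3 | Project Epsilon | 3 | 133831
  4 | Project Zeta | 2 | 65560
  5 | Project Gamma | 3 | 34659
SELECT hire_year, SUM(salary) AS sum_salary FROM employees GROUP BY hire_year HAVING SUM(salary) < 116484

Execution result:
hire_year | sum_salary
2018 | 63507
2023 | 55753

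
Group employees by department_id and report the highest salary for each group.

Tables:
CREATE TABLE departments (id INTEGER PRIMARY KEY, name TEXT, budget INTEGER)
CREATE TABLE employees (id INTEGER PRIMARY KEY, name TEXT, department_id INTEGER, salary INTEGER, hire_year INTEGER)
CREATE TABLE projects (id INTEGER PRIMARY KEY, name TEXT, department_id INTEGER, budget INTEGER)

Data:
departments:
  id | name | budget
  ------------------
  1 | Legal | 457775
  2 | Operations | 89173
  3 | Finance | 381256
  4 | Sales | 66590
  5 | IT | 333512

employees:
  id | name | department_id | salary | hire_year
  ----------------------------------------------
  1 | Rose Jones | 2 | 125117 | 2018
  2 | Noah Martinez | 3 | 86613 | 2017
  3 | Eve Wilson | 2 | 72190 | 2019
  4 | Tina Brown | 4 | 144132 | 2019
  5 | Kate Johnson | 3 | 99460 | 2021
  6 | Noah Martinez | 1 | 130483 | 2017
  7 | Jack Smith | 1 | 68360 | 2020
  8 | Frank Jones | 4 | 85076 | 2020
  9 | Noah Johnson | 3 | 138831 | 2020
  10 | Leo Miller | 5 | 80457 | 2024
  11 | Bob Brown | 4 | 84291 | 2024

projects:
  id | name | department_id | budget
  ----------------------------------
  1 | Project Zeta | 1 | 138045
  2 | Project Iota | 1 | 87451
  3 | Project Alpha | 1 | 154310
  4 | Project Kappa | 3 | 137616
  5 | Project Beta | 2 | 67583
SELECT department_id, MAX(salary) AS max_salary FROM employees GROUP BY department_id

Execution result:
department_id | max_salary
1 | 130483
2 | 125117
3 | 138831
4 | 144132
5 | 80457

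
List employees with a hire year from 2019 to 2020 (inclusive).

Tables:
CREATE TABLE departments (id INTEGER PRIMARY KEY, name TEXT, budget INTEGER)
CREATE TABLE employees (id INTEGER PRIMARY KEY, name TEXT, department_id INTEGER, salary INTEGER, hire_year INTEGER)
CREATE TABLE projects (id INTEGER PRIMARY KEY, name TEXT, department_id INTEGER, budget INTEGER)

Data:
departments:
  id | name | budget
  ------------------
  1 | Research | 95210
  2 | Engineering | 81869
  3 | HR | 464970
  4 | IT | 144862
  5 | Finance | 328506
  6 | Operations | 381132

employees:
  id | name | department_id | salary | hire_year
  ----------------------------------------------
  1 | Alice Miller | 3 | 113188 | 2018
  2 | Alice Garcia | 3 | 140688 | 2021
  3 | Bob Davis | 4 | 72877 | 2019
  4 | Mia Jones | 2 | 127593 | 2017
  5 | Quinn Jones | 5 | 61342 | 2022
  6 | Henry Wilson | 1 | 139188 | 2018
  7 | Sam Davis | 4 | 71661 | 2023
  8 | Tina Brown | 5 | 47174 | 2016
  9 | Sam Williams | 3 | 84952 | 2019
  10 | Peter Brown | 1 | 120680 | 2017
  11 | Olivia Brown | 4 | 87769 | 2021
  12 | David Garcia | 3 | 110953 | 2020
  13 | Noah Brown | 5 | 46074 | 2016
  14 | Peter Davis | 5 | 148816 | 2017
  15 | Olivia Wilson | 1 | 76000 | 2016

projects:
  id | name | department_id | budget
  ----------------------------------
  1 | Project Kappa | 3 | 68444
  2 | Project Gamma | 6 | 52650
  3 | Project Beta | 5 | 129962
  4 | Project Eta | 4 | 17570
SELECT name, hire_year FROM employees WHERE hire_year BETWEEN 2019 AND 2020

Execution result:
name | hire_year
Bob Davis | 2019
Sam Williams | 2019
David Garcia | 2020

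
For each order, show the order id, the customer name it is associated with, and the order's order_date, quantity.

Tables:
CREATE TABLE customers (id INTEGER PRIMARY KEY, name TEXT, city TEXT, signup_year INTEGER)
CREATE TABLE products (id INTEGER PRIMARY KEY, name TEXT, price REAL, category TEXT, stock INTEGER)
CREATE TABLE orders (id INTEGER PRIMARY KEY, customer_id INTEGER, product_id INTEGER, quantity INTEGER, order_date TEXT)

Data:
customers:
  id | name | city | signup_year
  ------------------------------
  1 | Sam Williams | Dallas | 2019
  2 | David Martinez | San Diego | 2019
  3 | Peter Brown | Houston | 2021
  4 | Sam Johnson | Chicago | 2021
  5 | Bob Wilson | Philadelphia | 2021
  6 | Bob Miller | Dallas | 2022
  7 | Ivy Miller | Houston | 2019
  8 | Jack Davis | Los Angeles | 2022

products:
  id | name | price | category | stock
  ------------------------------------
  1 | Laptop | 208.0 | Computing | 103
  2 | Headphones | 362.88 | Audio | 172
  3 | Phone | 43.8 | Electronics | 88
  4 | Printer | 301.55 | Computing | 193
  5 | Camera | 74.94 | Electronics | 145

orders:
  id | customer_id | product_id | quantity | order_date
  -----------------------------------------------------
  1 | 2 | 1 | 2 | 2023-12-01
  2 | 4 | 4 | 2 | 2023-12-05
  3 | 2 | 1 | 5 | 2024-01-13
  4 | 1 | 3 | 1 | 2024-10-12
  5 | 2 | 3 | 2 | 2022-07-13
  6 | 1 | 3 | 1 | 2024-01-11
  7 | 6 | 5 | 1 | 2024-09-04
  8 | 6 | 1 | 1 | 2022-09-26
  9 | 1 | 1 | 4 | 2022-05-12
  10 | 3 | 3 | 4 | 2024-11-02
SELECT c.id, p.name AS customer, c.order_date, c.quantity FROM orders c JOIN customers p ON c.customer_id = p.id

Execution result:
id | customer | order_date | quantity
1 | David Martinez | 2023-12-01 | 2
2 | Sam Johnson | 2023-12-05 | 2
3 | David Martinez | 2024-01-13 | 5
4 | Sam Williams | 2024-10-12 | 1
5 | David Martinez | 2022-07-13 | 2
6 | Sam Williams | 2024-01-11 | 1
7 | Bob Miller | 2024-09-04 | 1
8 | Bob Miller | 2022-09-26 | 1
9 | Sam Williams | 2022-05-12 | 4
10 | Peter Brown | 2024-11-02 | 4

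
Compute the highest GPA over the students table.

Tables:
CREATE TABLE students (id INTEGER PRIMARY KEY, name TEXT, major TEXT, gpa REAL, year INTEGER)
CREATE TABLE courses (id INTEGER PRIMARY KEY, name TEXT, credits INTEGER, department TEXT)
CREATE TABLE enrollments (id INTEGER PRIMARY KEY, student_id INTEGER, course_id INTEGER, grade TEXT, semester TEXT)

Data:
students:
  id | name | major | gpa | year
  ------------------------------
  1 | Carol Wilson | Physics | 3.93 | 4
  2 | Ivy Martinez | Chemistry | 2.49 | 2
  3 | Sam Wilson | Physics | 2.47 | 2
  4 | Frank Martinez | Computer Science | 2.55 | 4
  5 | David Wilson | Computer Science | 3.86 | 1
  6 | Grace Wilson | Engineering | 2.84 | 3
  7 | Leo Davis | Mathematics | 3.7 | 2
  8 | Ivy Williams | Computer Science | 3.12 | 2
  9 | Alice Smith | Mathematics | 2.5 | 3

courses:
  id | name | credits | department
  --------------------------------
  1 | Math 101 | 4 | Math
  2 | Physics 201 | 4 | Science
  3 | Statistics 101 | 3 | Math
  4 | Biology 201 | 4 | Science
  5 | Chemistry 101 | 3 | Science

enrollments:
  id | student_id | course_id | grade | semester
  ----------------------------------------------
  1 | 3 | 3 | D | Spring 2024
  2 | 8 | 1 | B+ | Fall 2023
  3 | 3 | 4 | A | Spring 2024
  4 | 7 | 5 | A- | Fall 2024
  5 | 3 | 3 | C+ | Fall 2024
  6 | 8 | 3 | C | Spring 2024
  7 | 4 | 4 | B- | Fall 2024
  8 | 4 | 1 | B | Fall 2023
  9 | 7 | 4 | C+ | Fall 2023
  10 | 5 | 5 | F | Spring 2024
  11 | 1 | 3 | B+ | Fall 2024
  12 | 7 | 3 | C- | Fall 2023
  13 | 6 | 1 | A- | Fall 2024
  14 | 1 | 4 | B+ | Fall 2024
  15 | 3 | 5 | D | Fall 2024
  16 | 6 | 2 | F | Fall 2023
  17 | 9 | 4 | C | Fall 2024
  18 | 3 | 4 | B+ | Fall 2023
SELECT MAX(gpa) FROM students

Execution result:
3.93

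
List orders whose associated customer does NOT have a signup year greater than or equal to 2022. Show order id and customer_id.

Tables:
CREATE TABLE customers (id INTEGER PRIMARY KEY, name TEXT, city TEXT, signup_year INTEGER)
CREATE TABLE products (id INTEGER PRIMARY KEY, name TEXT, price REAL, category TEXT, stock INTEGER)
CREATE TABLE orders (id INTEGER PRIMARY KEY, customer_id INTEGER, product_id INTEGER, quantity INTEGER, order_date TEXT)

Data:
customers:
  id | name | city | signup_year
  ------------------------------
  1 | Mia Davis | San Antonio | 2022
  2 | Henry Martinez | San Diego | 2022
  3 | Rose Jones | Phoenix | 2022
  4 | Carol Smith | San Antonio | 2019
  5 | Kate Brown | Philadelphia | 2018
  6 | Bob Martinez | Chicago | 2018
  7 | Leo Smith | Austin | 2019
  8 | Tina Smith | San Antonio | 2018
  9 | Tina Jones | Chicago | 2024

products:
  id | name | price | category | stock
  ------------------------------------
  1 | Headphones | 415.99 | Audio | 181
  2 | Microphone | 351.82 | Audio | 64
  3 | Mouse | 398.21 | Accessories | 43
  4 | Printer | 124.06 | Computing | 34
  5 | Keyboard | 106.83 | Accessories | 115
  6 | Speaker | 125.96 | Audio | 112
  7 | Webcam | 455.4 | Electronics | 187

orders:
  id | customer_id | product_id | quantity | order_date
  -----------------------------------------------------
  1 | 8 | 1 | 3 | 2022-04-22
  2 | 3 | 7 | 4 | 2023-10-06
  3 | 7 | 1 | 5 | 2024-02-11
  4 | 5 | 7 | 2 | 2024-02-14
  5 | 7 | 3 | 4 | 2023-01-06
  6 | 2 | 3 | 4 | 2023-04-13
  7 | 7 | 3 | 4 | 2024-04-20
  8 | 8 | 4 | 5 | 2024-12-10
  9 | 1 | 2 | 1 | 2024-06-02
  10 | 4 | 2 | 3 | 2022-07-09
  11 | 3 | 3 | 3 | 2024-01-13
SELECT id, customer_id FROM orders WHERE customer_id NOT IN (SELECT id FROM customers WHERE signup_year >= 2022)

Execution result:
id | customer_id
1 | 8
3 | 7
4 | 5
5 | 7
7 | 7
8 | 8
10 | 4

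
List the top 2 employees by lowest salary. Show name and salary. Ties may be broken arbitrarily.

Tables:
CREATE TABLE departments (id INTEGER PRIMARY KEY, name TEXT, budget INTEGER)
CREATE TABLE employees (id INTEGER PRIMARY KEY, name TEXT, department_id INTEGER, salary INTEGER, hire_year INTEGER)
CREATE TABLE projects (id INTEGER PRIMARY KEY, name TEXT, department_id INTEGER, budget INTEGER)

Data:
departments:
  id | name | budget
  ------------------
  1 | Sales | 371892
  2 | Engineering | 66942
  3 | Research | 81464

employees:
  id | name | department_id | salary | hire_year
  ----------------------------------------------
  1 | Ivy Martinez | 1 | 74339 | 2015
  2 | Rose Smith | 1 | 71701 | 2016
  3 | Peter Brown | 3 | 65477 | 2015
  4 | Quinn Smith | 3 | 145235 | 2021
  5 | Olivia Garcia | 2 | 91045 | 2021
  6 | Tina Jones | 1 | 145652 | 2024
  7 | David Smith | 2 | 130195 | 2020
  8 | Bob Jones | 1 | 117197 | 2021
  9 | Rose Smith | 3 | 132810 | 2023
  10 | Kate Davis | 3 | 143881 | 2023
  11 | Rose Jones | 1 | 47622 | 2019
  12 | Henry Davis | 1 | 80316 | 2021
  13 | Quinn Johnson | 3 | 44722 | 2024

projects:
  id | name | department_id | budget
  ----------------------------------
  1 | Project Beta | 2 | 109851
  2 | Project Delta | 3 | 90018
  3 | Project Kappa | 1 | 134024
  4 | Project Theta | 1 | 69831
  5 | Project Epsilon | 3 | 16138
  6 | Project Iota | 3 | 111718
SELECT name, salary FROM employees ORDER BY salary ASC LIMIT 2

Execution result:
name | salary
Quinn Johnson | 44722
Rose Jones | 47622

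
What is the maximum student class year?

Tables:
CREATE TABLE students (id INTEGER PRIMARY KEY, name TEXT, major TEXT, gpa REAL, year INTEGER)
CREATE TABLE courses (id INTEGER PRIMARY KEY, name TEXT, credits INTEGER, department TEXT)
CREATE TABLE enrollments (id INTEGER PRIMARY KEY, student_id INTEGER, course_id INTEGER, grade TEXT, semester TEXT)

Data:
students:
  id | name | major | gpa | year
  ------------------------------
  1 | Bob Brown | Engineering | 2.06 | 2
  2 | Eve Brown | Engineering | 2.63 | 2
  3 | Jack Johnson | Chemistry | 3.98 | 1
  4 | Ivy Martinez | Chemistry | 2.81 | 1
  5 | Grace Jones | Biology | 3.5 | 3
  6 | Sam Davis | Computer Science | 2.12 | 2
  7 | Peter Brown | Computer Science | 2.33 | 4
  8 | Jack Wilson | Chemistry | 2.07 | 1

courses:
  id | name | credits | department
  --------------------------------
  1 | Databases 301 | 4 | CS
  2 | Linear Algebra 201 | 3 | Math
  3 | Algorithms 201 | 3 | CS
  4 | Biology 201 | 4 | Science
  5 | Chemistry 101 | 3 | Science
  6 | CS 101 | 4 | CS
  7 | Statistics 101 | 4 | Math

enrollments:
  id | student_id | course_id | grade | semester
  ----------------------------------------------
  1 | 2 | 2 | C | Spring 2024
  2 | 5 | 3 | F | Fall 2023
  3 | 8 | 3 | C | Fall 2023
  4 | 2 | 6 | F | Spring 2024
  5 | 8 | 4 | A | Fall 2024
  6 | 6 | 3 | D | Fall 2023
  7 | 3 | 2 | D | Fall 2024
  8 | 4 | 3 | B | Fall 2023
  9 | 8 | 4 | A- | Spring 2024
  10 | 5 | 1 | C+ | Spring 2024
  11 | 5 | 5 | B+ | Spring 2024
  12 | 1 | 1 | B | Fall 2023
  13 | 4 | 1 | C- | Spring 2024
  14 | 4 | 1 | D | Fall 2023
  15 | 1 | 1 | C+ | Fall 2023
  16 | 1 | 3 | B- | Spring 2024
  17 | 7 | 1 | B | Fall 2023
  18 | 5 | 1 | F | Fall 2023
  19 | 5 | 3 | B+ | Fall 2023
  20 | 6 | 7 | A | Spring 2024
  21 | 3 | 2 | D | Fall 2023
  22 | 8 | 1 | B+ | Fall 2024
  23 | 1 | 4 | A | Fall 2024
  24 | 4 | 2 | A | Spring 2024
SELECT MAX(year) FROM students

Execution result:
4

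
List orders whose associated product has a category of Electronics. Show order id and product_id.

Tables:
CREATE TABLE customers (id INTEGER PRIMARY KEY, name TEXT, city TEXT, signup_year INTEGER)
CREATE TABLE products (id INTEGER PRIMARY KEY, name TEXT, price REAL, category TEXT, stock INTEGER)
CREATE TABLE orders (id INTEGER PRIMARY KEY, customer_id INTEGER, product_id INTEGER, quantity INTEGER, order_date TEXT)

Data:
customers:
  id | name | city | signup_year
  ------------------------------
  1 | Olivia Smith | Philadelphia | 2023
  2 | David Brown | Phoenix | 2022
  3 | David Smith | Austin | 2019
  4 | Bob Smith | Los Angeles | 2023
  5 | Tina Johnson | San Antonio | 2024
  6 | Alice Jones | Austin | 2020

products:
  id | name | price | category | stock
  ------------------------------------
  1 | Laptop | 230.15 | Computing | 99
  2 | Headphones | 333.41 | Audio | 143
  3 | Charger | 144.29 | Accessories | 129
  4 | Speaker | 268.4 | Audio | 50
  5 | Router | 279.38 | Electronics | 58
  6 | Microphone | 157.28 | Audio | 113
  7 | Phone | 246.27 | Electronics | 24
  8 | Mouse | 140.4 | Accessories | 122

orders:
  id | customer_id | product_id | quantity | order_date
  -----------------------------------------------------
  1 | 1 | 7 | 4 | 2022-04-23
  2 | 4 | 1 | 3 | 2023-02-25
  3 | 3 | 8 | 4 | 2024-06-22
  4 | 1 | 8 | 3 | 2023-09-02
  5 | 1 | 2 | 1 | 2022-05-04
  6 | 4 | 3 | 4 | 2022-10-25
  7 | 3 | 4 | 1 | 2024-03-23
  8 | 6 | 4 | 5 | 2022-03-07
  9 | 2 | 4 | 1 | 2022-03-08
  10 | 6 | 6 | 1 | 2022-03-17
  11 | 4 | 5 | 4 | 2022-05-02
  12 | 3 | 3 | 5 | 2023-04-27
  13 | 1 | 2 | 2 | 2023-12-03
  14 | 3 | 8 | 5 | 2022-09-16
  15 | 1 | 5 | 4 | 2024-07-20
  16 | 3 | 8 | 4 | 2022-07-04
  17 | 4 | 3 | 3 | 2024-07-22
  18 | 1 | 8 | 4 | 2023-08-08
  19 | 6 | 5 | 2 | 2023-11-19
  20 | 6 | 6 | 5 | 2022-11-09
SELECT id, product_id FROM orders WHERE product_id IN (SELECT id FROM products WHERE category = 'Electronics')

Execution result:
id | product_id
1 | 7
11 | 5
15 | 5
19 | 5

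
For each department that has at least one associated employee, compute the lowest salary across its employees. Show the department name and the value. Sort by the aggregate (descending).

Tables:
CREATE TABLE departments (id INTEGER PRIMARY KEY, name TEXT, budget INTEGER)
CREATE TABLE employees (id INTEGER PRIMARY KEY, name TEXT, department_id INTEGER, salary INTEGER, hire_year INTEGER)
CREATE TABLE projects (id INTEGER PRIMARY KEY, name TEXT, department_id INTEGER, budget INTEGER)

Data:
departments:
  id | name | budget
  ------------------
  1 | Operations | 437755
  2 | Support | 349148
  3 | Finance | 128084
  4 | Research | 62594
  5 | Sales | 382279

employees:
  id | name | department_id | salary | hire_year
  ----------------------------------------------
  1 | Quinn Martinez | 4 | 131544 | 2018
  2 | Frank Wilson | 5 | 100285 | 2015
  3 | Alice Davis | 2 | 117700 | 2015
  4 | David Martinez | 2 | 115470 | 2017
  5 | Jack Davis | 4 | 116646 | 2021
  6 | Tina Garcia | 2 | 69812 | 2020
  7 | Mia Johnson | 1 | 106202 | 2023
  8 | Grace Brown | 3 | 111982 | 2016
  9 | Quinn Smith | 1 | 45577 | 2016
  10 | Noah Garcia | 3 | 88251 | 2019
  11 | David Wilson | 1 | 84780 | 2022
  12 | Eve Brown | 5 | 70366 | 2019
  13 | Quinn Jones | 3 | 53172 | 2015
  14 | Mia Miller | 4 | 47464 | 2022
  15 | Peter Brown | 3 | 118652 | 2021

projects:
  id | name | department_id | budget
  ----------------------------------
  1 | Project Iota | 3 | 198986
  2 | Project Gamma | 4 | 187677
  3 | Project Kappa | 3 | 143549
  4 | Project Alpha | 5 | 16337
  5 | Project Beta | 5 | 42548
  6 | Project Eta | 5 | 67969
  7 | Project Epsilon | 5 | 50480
SELECT p.name, MIN(c.salary) AS min_salary FROM employees c JOIN departments p ON c.department_id = p.id GROUP BY p.id, p.name ORDER BY min_salary DESC

Execution result:
name | min_salary
Sales | 70366
Support | 69812
Finance | 53172
Research | 47464
Operations | 45577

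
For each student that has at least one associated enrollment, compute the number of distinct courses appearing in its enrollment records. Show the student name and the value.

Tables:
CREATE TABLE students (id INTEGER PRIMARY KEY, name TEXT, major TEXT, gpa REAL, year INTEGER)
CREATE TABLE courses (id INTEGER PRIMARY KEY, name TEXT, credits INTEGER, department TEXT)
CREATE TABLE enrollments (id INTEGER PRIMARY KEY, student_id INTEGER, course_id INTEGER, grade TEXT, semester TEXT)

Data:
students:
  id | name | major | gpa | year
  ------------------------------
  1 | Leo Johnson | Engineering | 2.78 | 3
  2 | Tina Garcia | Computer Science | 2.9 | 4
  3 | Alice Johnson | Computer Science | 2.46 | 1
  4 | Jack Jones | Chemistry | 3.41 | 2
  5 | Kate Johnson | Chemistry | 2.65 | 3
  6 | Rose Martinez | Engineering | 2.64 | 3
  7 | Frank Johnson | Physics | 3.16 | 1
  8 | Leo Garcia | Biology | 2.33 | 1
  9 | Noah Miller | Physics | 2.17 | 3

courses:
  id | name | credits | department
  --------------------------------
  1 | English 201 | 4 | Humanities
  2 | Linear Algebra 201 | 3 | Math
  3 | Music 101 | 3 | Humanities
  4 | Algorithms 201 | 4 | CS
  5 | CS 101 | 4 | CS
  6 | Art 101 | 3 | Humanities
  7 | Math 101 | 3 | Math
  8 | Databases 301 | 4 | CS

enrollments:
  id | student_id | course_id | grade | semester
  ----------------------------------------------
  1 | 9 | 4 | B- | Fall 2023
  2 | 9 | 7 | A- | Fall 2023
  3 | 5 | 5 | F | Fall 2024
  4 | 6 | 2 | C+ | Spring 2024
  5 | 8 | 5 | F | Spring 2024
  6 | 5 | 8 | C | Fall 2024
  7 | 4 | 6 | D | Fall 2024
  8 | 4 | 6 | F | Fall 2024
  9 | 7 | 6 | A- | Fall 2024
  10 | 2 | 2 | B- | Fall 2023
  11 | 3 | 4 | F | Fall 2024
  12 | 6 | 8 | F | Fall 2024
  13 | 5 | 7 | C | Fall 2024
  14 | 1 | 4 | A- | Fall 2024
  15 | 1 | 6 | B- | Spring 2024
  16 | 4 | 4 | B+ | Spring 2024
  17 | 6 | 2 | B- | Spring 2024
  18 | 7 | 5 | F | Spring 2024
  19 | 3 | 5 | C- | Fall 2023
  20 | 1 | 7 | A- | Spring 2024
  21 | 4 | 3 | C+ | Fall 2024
SELECT p.name, COUNT(DISTINCT c.course_id) AS distinct_course_count FROM enrollments c JOIN students p ON c.student_id = p.id GROUP BY p.id, p.name

Execution result:
name | distinct_course_count
Leo Johnson | 3
Tina Garcia | 1
Alice Johnson | 2
Jack Jones | 3
Kate Johnson | 3
Rose Martinez | 2
Frank Johnson | 2
Leo Garcia | 1
Noah Miller | 2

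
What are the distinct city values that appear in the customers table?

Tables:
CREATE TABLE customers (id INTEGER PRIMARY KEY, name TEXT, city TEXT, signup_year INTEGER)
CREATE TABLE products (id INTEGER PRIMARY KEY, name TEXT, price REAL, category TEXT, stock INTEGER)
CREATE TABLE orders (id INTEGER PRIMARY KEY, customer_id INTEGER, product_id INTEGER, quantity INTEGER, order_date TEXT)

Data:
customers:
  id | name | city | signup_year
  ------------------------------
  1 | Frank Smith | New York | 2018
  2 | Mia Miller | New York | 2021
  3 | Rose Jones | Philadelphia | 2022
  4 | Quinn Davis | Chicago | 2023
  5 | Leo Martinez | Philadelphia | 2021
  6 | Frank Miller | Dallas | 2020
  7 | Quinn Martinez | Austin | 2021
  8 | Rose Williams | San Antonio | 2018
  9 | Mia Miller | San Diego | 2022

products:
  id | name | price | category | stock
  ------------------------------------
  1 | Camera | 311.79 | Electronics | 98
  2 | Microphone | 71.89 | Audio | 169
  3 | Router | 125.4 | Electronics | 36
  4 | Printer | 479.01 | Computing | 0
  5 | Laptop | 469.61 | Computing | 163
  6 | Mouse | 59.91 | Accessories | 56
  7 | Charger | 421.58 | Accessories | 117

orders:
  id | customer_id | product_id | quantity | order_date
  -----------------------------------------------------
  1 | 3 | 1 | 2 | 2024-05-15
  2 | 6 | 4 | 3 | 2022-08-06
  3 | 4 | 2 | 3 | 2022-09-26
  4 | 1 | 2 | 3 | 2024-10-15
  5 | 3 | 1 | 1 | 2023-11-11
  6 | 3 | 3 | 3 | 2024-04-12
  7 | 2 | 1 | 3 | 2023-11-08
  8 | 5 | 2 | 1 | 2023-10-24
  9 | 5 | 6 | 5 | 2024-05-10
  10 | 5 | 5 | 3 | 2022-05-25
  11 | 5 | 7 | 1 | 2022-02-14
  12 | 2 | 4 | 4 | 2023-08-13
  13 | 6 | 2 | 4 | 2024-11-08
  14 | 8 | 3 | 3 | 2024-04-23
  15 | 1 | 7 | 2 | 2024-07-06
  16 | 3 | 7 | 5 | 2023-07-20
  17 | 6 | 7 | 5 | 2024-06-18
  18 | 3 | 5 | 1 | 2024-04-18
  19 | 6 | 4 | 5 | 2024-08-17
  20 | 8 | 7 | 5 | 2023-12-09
SELECT DISTINCT city FROM customers

Execution result:
city
New York
Philadelphia
Chicago
Dallas
Austin
San Antonio
San Diego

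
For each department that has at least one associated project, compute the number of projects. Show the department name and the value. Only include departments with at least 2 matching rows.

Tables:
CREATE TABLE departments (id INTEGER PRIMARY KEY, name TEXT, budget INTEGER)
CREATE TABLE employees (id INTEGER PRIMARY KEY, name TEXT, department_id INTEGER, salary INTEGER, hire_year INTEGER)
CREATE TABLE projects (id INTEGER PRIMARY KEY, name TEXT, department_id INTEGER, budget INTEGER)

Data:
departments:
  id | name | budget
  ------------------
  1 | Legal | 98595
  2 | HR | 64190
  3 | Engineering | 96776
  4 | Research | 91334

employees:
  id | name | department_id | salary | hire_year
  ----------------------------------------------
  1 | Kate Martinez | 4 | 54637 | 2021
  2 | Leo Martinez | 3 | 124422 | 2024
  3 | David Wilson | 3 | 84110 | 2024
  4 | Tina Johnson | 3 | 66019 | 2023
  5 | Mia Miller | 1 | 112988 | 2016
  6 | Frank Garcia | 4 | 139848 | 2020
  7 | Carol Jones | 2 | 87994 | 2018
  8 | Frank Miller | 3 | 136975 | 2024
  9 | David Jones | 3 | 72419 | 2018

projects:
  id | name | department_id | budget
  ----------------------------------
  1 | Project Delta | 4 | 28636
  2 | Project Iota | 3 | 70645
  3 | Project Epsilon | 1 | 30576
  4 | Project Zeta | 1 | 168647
SELECT p.name, COUNT(*) AS n FROM projects c JOIN departments p ON c.department_id = p.id GROUP BY p.id, p.name HAVING COUNT(*) >= 2

Execution result:
name | n
Legal | 2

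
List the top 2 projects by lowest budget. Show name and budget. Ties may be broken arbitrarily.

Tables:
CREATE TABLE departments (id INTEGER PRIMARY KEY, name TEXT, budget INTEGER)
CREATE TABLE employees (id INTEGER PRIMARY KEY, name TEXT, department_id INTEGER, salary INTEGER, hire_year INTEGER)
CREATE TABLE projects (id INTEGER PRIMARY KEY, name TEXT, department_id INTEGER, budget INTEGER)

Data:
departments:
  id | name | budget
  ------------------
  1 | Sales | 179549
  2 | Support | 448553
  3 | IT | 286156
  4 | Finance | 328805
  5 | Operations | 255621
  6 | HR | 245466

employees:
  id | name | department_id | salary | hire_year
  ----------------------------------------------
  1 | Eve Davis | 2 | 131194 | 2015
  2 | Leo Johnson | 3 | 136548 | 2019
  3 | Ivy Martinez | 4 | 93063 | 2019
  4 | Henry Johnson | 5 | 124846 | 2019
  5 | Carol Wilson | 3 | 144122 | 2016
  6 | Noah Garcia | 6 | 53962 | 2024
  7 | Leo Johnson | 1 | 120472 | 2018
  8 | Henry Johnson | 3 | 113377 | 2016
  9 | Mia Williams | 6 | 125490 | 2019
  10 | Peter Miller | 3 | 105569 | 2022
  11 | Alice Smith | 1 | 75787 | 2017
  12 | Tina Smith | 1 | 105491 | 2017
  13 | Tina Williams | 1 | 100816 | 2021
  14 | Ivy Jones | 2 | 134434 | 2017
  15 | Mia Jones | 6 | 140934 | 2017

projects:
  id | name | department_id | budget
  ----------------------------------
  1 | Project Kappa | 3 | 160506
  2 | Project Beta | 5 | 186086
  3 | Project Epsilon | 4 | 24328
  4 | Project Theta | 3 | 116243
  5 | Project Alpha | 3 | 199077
SELECT name, budget FROM projects ORDER BY budget ASC LIMIT 2

Execution result:
name | budget
Project Epsilon | 24328
Project Theta | 116243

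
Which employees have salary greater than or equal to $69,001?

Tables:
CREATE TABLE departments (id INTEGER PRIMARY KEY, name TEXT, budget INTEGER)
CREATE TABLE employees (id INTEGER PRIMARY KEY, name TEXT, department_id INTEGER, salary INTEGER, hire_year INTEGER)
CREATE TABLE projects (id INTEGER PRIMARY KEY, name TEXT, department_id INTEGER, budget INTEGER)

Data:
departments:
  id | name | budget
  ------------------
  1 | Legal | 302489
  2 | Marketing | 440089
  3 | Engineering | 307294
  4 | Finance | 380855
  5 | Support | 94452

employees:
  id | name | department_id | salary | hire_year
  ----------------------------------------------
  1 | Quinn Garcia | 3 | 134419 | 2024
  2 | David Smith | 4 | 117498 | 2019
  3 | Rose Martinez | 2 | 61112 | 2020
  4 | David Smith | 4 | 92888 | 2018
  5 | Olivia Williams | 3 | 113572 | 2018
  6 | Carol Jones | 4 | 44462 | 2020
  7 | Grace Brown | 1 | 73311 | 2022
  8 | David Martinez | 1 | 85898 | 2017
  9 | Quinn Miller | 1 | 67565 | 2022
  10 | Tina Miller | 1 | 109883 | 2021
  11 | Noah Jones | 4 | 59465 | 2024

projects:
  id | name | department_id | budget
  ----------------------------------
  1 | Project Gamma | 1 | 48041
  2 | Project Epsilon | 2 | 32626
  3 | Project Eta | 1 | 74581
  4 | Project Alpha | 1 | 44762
SELECT name, salary FROM employees WHERE salary >= 69001

Execution result:
name | salary
Quinn Garcia | 134419
David Smith | 117498
David Smith | 92888
Olivia Williams | 113572
Grace Brown | 73311
David Martinez | 85898
Tina Miller | 109883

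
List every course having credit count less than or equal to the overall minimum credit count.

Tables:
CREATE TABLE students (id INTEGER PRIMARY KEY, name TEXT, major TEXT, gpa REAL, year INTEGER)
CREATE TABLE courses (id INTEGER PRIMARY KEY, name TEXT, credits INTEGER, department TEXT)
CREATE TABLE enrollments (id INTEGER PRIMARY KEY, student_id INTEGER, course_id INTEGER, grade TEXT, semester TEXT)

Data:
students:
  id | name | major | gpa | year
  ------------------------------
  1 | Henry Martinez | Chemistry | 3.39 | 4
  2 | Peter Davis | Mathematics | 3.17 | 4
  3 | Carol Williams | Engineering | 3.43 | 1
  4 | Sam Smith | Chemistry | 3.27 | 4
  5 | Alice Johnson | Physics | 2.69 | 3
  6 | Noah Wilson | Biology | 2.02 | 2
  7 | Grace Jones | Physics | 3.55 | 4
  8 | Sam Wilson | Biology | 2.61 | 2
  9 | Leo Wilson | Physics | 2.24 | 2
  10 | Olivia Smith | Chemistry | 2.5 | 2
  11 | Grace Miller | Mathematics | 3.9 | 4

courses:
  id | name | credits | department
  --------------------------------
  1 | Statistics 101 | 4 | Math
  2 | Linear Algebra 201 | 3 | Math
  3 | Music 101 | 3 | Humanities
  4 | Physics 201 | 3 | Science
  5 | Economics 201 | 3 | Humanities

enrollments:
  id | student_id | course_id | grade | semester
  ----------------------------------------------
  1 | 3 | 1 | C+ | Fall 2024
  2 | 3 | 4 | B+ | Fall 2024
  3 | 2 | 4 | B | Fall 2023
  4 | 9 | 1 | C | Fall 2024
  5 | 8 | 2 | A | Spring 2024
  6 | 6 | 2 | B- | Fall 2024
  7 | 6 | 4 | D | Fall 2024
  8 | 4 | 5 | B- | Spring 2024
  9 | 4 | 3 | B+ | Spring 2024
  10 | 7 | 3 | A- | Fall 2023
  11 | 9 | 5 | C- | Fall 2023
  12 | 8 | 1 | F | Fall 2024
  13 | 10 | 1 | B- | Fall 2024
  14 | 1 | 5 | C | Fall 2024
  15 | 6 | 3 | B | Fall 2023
SELECT name, credits FROM courses WHERE credits <= (SELECT MIN(credits) FROM courses)

Execution result:
name | credits
Linear Algebra 201 | 3
Music 101 | 3
Physics 201 | 3
Economics 201 | 3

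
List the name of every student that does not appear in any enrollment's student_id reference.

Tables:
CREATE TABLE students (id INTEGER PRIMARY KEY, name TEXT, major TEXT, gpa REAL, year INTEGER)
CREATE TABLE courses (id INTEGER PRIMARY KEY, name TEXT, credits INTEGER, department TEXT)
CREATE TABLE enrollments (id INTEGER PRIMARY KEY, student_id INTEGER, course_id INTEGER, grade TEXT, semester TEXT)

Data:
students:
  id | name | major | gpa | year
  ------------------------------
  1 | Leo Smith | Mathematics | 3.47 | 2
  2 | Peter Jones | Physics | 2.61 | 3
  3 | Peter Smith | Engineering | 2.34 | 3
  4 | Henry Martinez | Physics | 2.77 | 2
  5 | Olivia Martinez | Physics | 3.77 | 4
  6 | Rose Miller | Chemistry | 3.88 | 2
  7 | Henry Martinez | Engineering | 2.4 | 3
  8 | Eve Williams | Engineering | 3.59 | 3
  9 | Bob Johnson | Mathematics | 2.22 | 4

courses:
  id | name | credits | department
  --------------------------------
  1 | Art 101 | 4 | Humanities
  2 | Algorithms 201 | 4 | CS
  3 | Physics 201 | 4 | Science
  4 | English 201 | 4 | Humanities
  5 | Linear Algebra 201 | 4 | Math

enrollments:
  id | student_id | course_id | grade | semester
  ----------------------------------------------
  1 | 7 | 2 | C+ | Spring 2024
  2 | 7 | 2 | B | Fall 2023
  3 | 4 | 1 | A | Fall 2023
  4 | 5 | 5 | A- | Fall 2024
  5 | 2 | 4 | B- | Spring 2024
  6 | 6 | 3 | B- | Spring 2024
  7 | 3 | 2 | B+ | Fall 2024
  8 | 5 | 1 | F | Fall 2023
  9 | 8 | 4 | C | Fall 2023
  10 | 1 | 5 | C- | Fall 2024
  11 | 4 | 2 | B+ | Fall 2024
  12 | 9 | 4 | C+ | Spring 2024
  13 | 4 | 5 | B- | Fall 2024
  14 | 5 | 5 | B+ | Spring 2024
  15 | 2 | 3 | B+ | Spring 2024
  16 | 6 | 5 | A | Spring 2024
SELECT p.name FROM students p LEFT JOIN enrollments c ON c.student_id = p.id WHERE c.id IS NULL

Execution result:
(no rows)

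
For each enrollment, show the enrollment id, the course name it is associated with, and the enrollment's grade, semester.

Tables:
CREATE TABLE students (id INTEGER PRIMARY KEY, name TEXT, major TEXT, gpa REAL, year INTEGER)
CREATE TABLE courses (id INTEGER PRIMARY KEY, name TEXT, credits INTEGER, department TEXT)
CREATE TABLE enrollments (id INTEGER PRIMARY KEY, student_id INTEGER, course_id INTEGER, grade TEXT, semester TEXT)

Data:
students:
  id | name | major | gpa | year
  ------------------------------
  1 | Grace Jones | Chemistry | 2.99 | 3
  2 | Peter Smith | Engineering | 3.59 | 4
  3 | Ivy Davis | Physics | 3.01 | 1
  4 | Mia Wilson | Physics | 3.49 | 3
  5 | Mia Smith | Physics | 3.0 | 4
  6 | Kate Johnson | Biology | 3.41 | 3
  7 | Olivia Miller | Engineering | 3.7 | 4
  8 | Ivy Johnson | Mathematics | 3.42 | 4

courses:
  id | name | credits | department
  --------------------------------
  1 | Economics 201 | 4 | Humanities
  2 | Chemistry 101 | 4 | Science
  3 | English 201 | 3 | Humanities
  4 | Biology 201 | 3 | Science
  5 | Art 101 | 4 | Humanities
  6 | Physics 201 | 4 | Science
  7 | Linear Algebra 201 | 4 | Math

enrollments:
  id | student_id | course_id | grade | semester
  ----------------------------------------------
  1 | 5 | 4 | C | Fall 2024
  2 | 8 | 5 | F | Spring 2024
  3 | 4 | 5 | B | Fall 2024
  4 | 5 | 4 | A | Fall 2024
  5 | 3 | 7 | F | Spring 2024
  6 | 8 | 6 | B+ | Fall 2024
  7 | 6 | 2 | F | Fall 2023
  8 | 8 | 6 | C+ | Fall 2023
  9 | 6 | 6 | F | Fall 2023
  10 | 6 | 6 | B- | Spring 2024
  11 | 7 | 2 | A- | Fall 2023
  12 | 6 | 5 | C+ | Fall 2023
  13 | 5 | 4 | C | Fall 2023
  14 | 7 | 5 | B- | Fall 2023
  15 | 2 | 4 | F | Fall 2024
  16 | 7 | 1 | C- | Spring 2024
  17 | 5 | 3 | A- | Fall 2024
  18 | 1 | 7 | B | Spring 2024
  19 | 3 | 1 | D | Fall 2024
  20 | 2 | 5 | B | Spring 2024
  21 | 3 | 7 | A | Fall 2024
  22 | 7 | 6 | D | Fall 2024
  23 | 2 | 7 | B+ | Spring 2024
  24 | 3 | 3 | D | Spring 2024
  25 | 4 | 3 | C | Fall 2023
SELECT c.id, p.name AS course, c.grade, c.semester FROM enrollments c JOIN courses p ON c.course_id = p.id

Execution result:
id | course | grade | semester
1 | Biology 201 | C | Fall 2024
2 | Art 101 | F | Spring 2024
3 | Art 101 | B | Fall 2024
4 | Biology 201 | A | Fall 2024
5 | Linear Algebra 201 | F | Spring 2024
6 | Physics 201 | B+ | Fall 2024
7 | Chemistry 101 | F | Fall 2023
8 | Physics 201 | C+ | Fall 2023
9 | Physics 201 | F | Fall 2023
10 | Physics 201 | B- | Spring 2024
11 | Chemistry 101 | A- | Fall 2023
12 | Art 101 | C+ | Fall 2023
13 | Biology 201 | C | Fall 2023
14 | Art 101 | B- | Fall 2023
15 | Biology 201 | F | Fall 2024
16 | Economics 201 | C- | Spring 2024
17 | English 201 | A- | Fall 2024
18 | Linear Algebra 201 | B | Spring 2024
19 | Economics 201 | D | Fall 2024
20 | Art 101 | B | Spring 2024
21 | Linear Algebra 201 | A | Fall 2024
22 | Physics 201 | D | Fall 2024
23 | Linear Algebra 201 | B+ | Spring 2024
24 | English 201 | D | Spring 2024
25 | English 201 | C | Fall 2023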